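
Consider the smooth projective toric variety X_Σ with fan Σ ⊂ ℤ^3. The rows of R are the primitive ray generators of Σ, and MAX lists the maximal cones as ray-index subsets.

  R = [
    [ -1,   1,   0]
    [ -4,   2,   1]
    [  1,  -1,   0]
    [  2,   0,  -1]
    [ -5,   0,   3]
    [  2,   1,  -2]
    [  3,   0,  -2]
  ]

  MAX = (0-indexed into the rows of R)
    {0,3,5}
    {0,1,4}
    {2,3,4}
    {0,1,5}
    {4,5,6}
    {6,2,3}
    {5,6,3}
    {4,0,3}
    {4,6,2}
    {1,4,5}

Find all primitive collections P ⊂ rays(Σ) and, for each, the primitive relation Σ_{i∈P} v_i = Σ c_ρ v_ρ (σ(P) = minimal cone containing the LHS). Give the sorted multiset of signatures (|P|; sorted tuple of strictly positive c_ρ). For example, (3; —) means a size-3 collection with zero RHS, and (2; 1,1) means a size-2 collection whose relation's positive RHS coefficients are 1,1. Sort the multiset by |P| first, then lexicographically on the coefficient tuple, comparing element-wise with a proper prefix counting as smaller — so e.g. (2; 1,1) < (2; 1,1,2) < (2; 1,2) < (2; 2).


9 collections generate NE(X_Σ); each relation:

  • {0,2}:  v_{0} + v_{2} = 0 ; sig = (2; —)
  • {0,6}:  v_{0} + v_{6} = v_{5} ; sig = (2; 1)
  • {2,5}:  v_{2} + v_{5} = v_{6} ; sig = (2; 1)
  • {1,2}:  v_{1} + v_{2} = v_{4} + v_{5} ; sig = (2; 1,1)
  • {1,6}:  v_{1} + v_{6} = v_{4} + 2·v_{5} ; sig = (2; 1,2)
  • {1,3}:  v_{1} + v_{3} = 2·v_{0} ; sig = (2; 2)
  • {3,4,6}:  v_{3} + v_{4} + v_{6} = 0 ; sig = (3; —)
  • {0,4,5}:  v_{0} + v_{4} + v_{5} = v_{1} ; sig = (3; 1)
  • {3,4,5}:  v_{3} + v_{4} + v_{5} = v_{0} ; sig = (3; 1)

so the primitive-relation signature multiset is
[(2; —), (2; 1), (2; 1), (2; 1,1), (2; 1,2), (2; 2), (3; —), (3; 1), (3; 1)]


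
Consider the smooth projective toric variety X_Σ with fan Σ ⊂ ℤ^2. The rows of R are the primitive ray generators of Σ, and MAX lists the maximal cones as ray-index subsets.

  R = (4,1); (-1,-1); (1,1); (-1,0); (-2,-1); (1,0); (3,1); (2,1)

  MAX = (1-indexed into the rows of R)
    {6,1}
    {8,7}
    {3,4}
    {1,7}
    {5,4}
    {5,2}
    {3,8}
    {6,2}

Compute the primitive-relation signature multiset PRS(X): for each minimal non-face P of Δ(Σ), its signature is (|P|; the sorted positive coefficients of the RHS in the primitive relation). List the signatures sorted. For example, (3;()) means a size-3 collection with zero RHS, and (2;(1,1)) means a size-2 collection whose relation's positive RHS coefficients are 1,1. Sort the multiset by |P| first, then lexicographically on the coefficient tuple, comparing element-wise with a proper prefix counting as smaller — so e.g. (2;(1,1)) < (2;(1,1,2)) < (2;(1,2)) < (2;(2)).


20 minimal non-faces of Δ(Σ) (on 8 rays):

  {2,3}:  v_{2} + v_{3} = 0  so sig = (2;())
  {4,6}:  v_{4} + v_{6} = 0  so sig = (2;())
  {5,8}:  v_{5} + v_{8} = 0  so sig = (2;())
  {1,4}:  v_{1} + v_{4} = v_{7}  so sig = (2;(1))
  {2,4}:  v_{2} + v_{4} = v_{5}  so sig = (2;(1))
  {2,8}:  v_{2} + v_{8} = v_{6}  so sig = (2;(1))
  {3,5}:  v_{3} + v_{5} = v_{4}  so sig = (2;(1))
  {3,6}:  v_{3} + v_{6} = v_{8}  so sig = (2;(1))
  {4,7}:  v_{4} + v_{7} = v_{8}  so sig = (2;(1))
  {4,8}:  v_{4} + v_{8} = v_{3}  so sig = (2;(1))
  {5,6}:  v_{5} + v_{6} = v_{2}  so sig = (2;(1))
  {5,7}:  v_{5} + v_{7} = v_{6}  so sig = (2;(1))
  {6,7}:  v_{6} + v_{7} = v_{1}  so sig = (2;(1))
  {6,8}:  v_{6} + v_{8} = v_{7}  so sig = (2;(1))
  {1,3}:  v_{1} + v_{3} = v_{7} + v_{8}  so sig = (2;(1,1))
  {1,5}:  v_{1} + v_{5} = 2·v_{6}  so sig = (2;(2))
  {1,8}:  v_{1} + v_{8} = 2·v_{7}  so sig = (2;(2))
  {2,7}:  v_{2} + v_{7} = 2·v_{6}  so sig = (2;(2))
  {3,7}:  v_{3} + v_{7} = 2·v_{8}  so sig = (2;(2))
  {1,2}:  v_{1} + v_{2} = 3·v_{6}  so sig = (2;(3))

so the primitive-relation signature multiset is
    |P|=2: 20 collections, coeffs (), (), (), (1), (1), (1), (1), (1), (1), (1), (1), (1), (1), (1), (1,1), (2), (2), (2), (2), (3)


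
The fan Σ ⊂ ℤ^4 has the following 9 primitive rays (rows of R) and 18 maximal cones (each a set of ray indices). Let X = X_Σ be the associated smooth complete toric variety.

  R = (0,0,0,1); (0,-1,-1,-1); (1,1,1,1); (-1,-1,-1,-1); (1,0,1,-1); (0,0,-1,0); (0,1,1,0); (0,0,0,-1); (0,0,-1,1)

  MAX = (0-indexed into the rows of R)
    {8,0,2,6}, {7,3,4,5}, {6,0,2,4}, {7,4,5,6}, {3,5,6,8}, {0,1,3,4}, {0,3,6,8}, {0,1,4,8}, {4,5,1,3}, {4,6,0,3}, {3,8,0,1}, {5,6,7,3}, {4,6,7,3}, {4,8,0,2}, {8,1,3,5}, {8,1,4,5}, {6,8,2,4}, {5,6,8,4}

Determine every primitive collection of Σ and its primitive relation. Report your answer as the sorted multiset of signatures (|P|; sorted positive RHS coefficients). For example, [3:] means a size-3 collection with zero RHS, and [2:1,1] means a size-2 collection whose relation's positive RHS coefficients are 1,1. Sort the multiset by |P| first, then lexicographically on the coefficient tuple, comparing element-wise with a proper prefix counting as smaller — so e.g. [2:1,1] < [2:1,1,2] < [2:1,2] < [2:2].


|primitive collections| = 12. Relations:

  • {0,7}:  v_{0} + v_{7} = 0 — sig = [2:]
  • {2,3}:  v_{2} + v_{3} = 0 — sig = [2:]
  • {0,5}:  v_{0} + v_{5} = v_{8} — sig = [2:1]
  • {1,6}:  v_{1} + v_{6} = v_{7} — sig = [2:1]
  • {7,8}:  v_{7} + v_{8} = v_{5} — sig = [2:1]
  • {1,2}:  v_{1} + v_{2} = v_{4} + v_{8} — sig = [2:1,1]
  • {1,7}:  v_{1} + v_{7} = v_{3} + v_{4} + v_{5} — sig = [2:1,1,1]
  • {2,7}:  v_{2} + v_{7} = v_{4} + v_{6} + v_{8} — sig = [2:1,1,1]
  • {2,5}:  v_{2} + v_{5} = v_{4} + v_{6} + 2·v_{8} — sig = [2:1,1,2]
  • {3,4,8}:  v_{3} + v_{4} + v_{8} = v_{1} — sig = [3:1]
  • {0,4,6,8}:  v_{0} + v_{4} + v_{6} + v_{8} = v_{2} — sig = [4:1]
  • {3,4,5,6}:  v_{3} + v_{4} + v_{5} + v_{6} = 2·v_{7} — sig = [4:2]

Hence PRS(X_Σ) =
{ [2:] ×2,  [2:1] ×3,  [2:1,1],  [2:1,1,1] ×2,  [2:1,1,2],  [3:1],  [4:1],  [4:2] }


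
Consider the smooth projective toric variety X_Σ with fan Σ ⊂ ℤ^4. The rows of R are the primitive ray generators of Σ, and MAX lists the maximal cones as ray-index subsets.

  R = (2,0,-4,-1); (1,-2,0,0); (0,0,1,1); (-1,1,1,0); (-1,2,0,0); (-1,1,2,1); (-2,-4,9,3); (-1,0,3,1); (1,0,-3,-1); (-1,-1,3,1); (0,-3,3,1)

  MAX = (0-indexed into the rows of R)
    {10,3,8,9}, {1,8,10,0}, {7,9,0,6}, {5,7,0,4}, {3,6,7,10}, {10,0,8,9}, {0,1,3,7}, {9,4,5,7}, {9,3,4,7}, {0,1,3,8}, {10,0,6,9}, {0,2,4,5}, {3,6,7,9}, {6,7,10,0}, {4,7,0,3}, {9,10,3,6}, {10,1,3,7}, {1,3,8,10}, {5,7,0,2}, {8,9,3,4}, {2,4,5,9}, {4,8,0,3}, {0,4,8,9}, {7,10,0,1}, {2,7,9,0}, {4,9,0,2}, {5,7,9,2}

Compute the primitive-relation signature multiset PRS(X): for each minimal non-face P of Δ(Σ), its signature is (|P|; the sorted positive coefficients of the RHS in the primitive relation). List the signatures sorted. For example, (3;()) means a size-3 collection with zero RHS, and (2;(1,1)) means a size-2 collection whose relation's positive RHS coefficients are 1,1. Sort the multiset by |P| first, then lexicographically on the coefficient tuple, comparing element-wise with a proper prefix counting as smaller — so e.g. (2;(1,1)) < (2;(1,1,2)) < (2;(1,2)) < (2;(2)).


Σ has 24 primitive collections:

  P = {1,4}:  v_{1} + v_{4} = 0  →  sig = (2;())
  P = {7,8}:  v_{7} + v_{8} = 0  →  sig = (2;())
  P = {1,9}:  v_{1} + v_{9} = v_{10}  →  sig = (2;(1))
  P = {2,3}:  v_{2} + v_{3} = v_{5}  →  sig = (2;(1))
  P = {4,10}:  v_{4} + v_{10} = v_{9}  →  sig = (2;(1))
  P = {3,5}:  v_{3} + v_{5} = v_{4} + v_{7}  →  sig = (2;(1,1))
  P = {6,8}:  v_{6} + v_{8} = v_{9} + v_{10}  →  sig = (2;(1,1))
  P = {1,5}:  v_{1} + v_{5} = v_{0} + v_{7} + v_{9}  →  sig = (2;(1,1,1))
  P = {5,8}:  v_{5} + v_{8} = v_{0} + v_{4} + v_{9}  →  sig = (2;(1,1,1))
  P = {5,10}:  v_{5} + v_{10} = v_{0} + v_{7} + 2·v_{9}  →  sig = (2;(1,1,2))
  P = {1,6}:  v_{1} + v_{6} = v_{7} + 2·v_{10}  →  sig = (2;(1,2))
  P = {4,6}:  v_{4} + v_{6} = v_{7} + 2·v_{9}  →  sig = (2;(1,2))
  P = {1,2}:  v_{1} + v_{2} = 2·v_{0} + v_{7} + 2·v_{9}  →  sig = (2;(1,2,2))
  P = {2,8}:  v_{2} + v_{8} = 2·v_{0} + v_{4} + 2·v_{9}  →  sig = (2;(1,2,2))
  P = {2,10}:  v_{2} + v_{10} = 2·v_{0} + v_{7} + 3·v_{9}  →  sig = (2;(1,2,3))
  P = {5,6}:  v_{5} + v_{6} = v_{0} + 2·v_{7} + 3·v_{9}  →  sig = (2;(1,2,3))
  P = {2,6}:  v_{2} + v_{6} = 2·v_{0} + 2·v_{7} + 4·v_{9}  →  sig = (2;(2,2,4))
  P = {0,3,9}:  v_{0} + v_{3} + v_{9} = 0  →  sig = (3;())
  P = {0,3,10}:  v_{0} + v_{3} + v_{10} = v_{1}  →  sig = (3;(1))
  P = {0,5,9}:  v_{0} + v_{5} + v_{9} = v_{2}  →  sig = (3;(1))
  P = {7,9,10}:  v_{7} + v_{9} + v_{10} = v_{6}  →  sig = (3;(1))
  P = {0,3,6}:  v_{0} + v_{3} + v_{6} = v_{7} + v_{10}  →  sig = (3;(1,1))
  P = {2,4,7}:  v_{2} + v_{4} + v_{7} = 2·v_{5}  →  sig = (3;(2))
  P = {0,4,7,9}:  v_{0} + v_{4} + v_{7} + v_{9} = v_{5}  →  sig = (4;(1))

Hence PRS(X_Σ) =
    |P|=2: 17 collections, coeffs (), (), (1), (1), (1), (1,1), (1,1), (1,1,1), (1,1,1), (1,1,2), (1,2), (1,2), (1,2,2), (1,2,2), (1,2,3), (1,2,3), (2,2,4)
    |P|=3: 6 collections, coeffs (), (1), (1), (1), (1,1), (2)
    |P|=4: 1 collection, coeffs (1)


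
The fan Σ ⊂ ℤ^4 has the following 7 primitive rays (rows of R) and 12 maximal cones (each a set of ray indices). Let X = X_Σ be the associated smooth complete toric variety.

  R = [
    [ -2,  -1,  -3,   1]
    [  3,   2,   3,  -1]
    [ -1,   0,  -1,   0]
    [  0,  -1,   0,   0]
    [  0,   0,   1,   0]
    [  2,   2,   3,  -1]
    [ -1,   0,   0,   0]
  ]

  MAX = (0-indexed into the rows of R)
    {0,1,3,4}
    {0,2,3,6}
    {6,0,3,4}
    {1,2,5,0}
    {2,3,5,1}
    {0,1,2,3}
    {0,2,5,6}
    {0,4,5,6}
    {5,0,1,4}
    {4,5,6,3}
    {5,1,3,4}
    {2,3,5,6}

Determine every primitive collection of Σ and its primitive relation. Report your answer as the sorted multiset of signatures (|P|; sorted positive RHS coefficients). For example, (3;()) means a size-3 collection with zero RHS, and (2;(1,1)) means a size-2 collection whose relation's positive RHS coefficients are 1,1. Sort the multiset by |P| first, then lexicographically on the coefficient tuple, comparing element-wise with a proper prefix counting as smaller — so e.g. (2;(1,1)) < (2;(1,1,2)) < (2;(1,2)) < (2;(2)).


3 minimal non-faces of Δ(Σ) (on 7 rays):

  {1,6}:  v_{1} + v_{6} = v_{5}  →  sig = (2;(1))
  {2,4}:  v_{2} + v_{4} = v_{6}  →  sig = (2;(1))
  {0,3,5}:  v_{0} + v_{3} + v_{5} = 0  →  sig = (3;())

Hence PRS(X_Σ) =
    (2;(1))
    (2;(1))
    (3;())


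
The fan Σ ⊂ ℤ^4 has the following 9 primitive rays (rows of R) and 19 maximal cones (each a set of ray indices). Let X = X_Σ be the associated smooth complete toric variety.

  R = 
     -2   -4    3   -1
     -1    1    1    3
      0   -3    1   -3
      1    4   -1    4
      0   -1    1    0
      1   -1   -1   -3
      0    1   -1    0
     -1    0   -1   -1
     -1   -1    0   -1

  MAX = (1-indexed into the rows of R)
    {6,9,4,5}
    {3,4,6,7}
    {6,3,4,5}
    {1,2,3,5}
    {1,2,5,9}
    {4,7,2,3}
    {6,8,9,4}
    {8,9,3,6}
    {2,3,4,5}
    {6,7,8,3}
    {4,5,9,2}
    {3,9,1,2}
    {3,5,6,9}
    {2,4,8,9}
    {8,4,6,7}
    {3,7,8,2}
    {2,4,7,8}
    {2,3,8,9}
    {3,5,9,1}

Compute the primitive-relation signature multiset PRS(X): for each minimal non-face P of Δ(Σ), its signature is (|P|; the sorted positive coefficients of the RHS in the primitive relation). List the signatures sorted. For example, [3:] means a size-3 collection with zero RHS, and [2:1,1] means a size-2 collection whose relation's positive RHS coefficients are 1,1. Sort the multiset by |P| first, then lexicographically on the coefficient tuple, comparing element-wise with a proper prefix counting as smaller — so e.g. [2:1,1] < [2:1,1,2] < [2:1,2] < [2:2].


|primitive collections| = 11. Relations:

  {2,6}:  v_{2} + v_{6} = 0 — sig = [2:]
  {5,7}:  v_{5} + v_{7} = 0 — sig = [2:]
  {5,8}:  v_{5} + v_{8} = v_{9} — sig = [2:1]
  {7,9}:  v_{7} + v_{9} = v_{8} — sig = [2:1]
  {1,4}:  v_{1} + v_{4} = v_{2} + v_{5} — sig = [2:1,1]
  {1,6}:  v_{1} + v_{6} = v_{3} + v_{5} + v_{9} — sig = [2:1,1,1]
  {1,7}:  v_{1} + v_{7} = v_{2} + v_{3} + v_{9} — sig = [2:1,1,1]
  {1,8}:  v_{1} + v_{8} = v_{2} + v_{3} + 2·v_{9} — sig = [2:1,1,2]
  {3,4,9}:  v_{3} + v_{4} + v_{9} = 0 — sig = [3:]
  {3,4,8}:  v_{3} + v_{4} + v_{8} = v_{7} — sig = [3:1]
  {2,3,5,9}:  v_{2} + v_{3} + v_{5} + v_{9} = v_{1} — sig = [4:1]

so the primitive-relation signature multiset is
    [2:]
    [2:]
    [2:1]
    [2:1]
    [2:1,1]
    [2:1,1,1]
    [2:1,1,1]
    [2:1,1,2]
    [3:]
    [3:1]
    [4:1]


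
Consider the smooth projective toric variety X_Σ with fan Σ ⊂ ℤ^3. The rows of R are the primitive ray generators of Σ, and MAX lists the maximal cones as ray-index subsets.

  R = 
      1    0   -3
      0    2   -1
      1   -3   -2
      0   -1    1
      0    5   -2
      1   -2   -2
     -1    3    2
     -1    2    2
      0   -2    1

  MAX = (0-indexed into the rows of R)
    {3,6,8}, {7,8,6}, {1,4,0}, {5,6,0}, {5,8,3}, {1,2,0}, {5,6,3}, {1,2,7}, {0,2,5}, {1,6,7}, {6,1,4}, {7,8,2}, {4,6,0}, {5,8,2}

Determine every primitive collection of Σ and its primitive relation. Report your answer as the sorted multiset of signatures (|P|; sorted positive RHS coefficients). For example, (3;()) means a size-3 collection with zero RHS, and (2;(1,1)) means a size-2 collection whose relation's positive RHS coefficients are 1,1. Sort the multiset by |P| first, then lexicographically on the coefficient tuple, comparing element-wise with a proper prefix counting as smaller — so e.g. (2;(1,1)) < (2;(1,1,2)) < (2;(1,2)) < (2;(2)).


Minimal non-faces — 17 found among 9 rays, 14 max cones:

  P={1,8}:  v_{1} + v_{8} = 0 ; sig = (2;())
  P={2,6}:  v_{2} + v_{6} = 0 ; sig = (2;())
  P={5,7}:  v_{5} + v_{7} = 0 ; sig = (2;())
  P={0,7}:  v_{0} + v_{7} = v_{1} ; sig = (2;(1))
  P={0,8}:  v_{0} + v_{8} = v_{5} ; sig = (2;(1))
  P={1,5}:  v_{1} + v_{5} = v_{0} ; sig = (2;(1))
  P={1,3}:  v_{1} + v_{3} = v_{5} + v_{6} ; sig = (2;(1,1))
  P={2,3}:  v_{2} + v_{3} = v_{5} + v_{8} ; sig = (2;(1,1))
  P={2,4}:  v_{2} + v_{4} = v_{0} + v_{1} ; sig = (2;(1,1))
  P={3,7}:  v_{3} + v_{7} = v_{6} + v_{8} ; sig = (2;(1,1))
  P={4,8}:  v_{4} + v_{8} = v_{0} + v_{6} ; sig = (2;(1,1))
  P={3,4}:  v_{3} + v_{4} = v_{0} + v_{5} + 2·v_{6} ; sig = (2;(1,1,2))
  P={0,3}:  v_{0} + v_{3} = 2·v_{5} + v_{6} ; sig = (2;(1,2))
  P={4,5}:  v_{4} + v_{5} = 2·v_{0} + v_{6} ; sig = (2;(1,2))
  P={4,7}:  v_{4} + v_{7} = 2·v_{1} + v_{6} ; sig = (2;(1,2))
  P={0,1,6}:  v_{0} + v_{1} + v_{6} = v_{4} ; sig = (3;(1))
  P={5,6,8}:  v_{5} + v_{6} + v_{8} = v_{3} ; sig = (3;(1))

so the primitive-relation signature multiset is
    |P|=2: 15 collections, coeffs (), (), (), (1), (1), (1), (1,1), (1,1), (1,1), (1,1), (1,1), (1,1,2), (1,2), (1,2), (1,2)
    |P|=3: 2 collections, coeffs (1), (1)


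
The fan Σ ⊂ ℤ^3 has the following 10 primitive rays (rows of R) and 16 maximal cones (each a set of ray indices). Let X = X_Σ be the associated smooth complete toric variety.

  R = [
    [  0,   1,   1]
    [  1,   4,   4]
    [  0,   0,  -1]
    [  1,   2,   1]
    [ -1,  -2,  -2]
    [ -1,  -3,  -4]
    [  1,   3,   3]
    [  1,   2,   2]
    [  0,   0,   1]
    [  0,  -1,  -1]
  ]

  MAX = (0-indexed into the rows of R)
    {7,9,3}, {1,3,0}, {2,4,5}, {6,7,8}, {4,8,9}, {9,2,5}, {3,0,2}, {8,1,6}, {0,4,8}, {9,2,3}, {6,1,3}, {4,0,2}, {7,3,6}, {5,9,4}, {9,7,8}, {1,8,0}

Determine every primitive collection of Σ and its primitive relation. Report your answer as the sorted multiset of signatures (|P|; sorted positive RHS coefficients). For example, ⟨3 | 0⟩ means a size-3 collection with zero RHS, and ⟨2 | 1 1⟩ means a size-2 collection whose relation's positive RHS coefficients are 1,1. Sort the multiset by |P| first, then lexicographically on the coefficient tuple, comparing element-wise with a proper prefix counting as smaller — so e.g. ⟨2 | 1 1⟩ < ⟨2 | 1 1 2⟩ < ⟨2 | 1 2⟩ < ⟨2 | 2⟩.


22 collections generate NE(X_Σ); each relation:

  P={0,9}:  v_{0} + v_{9} = 0  so sig = ⟨2 | 0⟩
  P={2,8}:  v_{2} + v_{8} = 0  so sig = ⟨2 | 0⟩
  P={4,7}:  v_{4} + v_{7} = 0  so sig = ⟨2 | 0⟩
  P={0,6}:  v_{0} + v_{6} = v_{1}  so sig = ⟨2 | 1⟩
  P={0,7}:  v_{0} + v_{7} = v_{6}  so sig = ⟨2 | 1⟩
  P={1,9}:  v_{1} + v_{9} = v_{6}  so sig = ⟨2 | 1⟩
  P={2,7}:  v_{2} + v_{7} = v_{3}  so sig = ⟨2 | 1⟩
  P={3,4}:  v_{3} + v_{4} = v_{2}  so sig = ⟨2 | 1⟩
  P={3,8}:  v_{3} + v_{8} = v_{7}  so sig = ⟨2 | 1⟩
  P={4,6}:  v_{4} + v_{6} = v_{0}  so sig = ⟨2 | 1⟩
  P={5,6}:  v_{5} + v_{6} = v_{2}  so sig = ⟨2 | 1⟩
  P={6,9}:  v_{6} + v_{9} = v_{7}  so sig = ⟨2 | 1⟩
  P={0,5}:  v_{0} + v_{5} = v_{2} + v_{4}  so sig = ⟨2 | 1 1⟩
  P={1,5}:  v_{1} + v_{5} = v_{0} + v_{2}  so sig = ⟨2 | 1 1⟩
  P={2,6}:  v_{2} + v_{6} = v_{0} + v_{3}  so sig = ⟨2 | 1 1⟩
  P={5,7}:  v_{5} + v_{7} = v_{2} + v_{9}  so sig = ⟨2 | 1 1⟩
  P={5,8}:  v_{5} + v_{8} = v_{4} + v_{9}  so sig = ⟨2 | 1 1⟩
  P={1,2}:  v_{1} + v_{2} = 2·v_{0} + v_{3}  so sig = ⟨2 | 1 2⟩
  P={3,5}:  v_{3} + v_{5} = 2·v_{2} + v_{9}  so sig = ⟨2 | 1 2⟩
  P={1,4}:  v_{1} + v_{4} = 2·v_{0}  so sig = ⟨2 | 2⟩
  P={1,7}:  v_{1} + v_{7} = 2·v_{6}  so sig = ⟨2 | 2⟩
  P={2,4,9}:  v_{2} + v_{4} + v_{9} = v_{5}  so sig = ⟨3 | 1⟩

Hence PRS(X_Σ) =
    |P|=2: 21 collections, coeffs (), (), (), (1), (1), (1), (1), (1), (1), (1), (1), (1), (1,1), (1,1), (1,1), (1,1), (1,1), (1,2), (1,2), (2), (2)
    |P|=3: 1 collection, coeffs (1)


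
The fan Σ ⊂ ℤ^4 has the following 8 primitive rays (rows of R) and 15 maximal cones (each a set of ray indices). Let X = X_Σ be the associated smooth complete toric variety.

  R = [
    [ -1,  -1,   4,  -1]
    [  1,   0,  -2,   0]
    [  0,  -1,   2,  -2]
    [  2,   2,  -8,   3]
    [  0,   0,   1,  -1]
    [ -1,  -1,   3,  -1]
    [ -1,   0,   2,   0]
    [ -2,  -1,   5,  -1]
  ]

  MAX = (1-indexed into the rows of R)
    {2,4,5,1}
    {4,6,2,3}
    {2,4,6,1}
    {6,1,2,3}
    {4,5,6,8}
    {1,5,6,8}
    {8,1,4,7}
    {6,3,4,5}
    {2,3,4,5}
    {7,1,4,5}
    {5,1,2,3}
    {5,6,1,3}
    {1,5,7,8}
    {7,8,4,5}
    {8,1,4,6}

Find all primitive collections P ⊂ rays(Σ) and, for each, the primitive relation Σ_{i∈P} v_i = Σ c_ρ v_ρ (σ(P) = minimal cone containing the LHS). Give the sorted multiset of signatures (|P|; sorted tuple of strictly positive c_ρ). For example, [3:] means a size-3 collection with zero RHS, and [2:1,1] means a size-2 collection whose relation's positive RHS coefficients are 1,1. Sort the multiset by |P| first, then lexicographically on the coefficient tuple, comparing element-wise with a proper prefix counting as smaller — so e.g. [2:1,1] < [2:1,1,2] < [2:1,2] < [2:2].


Minimal non-faces — 9 found among 8 rays, 15 max cones:

  {2,7}:  v_{2} + v_{7} = 0 ; sig = [2:]
  {2,8}:  v_{2} + v_{8} = v_{6} ; sig = [2:1]
  {6,7}:  v_{6} + v_{7} = v_{8} ; sig = [2:1]
  {3,7}:  v_{3} + v_{7} = v_{5} + v_{6} ; sig = [2:1,1]
  {3,8}:  v_{3} + v_{8} = v_{5} + 2·v_{6} ; sig = [2:1,2]
  {1,3,4}:  v_{1} + v_{3} + v_{4} = v_{2} ; sig = [3:1]
  {2,5,6}:  v_{2} + v_{5} + v_{6} = v_{3} ; sig = [3:1]
  {1,4,5,6}:  v_{1} + v_{4} + v_{5} + v_{6} = 0 ; sig = [4:]
  {1,4,5,8}:  v_{1} + v_{4} + v_{5} + v_{8} = v_{7} ; sig = [4:1]

Signatures (|P|; sorted positive RHS coefficients), sorted:
{ [2:],  [2:1] ×2,  [2:1,1],  [2:1,2],  [3:1] ×2,  [4:],  [4:1] }


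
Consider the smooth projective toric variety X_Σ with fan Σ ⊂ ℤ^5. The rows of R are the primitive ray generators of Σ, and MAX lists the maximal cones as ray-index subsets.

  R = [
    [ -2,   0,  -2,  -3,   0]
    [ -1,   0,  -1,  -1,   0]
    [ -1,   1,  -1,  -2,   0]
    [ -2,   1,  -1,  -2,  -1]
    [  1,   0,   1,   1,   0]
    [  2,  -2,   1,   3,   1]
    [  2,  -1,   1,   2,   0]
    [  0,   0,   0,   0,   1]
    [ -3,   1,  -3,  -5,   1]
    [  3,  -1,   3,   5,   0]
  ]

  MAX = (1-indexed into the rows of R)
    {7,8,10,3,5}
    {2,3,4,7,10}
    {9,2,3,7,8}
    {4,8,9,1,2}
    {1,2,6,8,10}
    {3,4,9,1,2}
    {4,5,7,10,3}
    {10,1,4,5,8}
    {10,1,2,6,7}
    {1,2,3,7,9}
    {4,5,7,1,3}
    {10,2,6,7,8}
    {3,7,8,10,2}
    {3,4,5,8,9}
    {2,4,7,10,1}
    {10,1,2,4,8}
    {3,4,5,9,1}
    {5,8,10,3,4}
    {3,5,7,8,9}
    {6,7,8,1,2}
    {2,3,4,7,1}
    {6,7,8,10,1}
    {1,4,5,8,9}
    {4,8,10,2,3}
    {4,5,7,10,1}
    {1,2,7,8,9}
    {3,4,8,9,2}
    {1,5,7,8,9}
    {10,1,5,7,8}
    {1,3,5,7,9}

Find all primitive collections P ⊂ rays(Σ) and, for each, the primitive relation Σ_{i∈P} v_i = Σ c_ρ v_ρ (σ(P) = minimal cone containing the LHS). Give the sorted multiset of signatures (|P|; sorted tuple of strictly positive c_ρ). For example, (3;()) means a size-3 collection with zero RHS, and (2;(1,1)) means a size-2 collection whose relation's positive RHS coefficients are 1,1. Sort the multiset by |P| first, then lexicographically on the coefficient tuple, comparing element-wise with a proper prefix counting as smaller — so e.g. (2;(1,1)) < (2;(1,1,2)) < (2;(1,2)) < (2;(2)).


The 11 primitive collections of Σ (r=10, n=5):

  • {2,5}:  v_{2} + v_{5} = 0  so sig = (2;())
  • {9,10}:  v_{9} + v_{10} = v_{8}  so sig = (2;(1))
  • {3,6}:  v_{3} + v_{6} = v_{2} + v_{7} + v_{8}  so sig = (2;(1,1,1))
  • {4,6}:  v_{4} + v_{6} = v_{1} + v_{2} + v_{10}  so sig = (2;(1,1,1))
  • {5,6}:  v_{5} + v_{6} = v_{1} + v_{7} + v_{8} + v_{10}  so sig = (2;(1,1,1,1))
  • {6,9}:  v_{6} + v_{9} = v_{1} + v_{2} + v_{7} + 2·v_{8}  so sig = (2;(1,1,1,2))
  • {1,3,10}:  v_{1} + v_{3} + v_{10} = 0  so sig = (3;())
  • {4,7,8}:  v_{4} + v_{7} + v_{8} = 0  so sig = (3;())
  • {1,3,8}:  v_{1} + v_{3} + v_{8} = v_{9}  so sig = (3;(1))
  • {4,7,9}:  v_{4} + v_{7} + v_{9} = v_{1} + v_{3}  so sig = (3;(1,1))
  • {1,2,7,8,10}:  v_{1} + v_{2} + v_{7} + v_{8} + v_{10} = v_{6}  so sig = (5;(1))

Sorted signature multiset PRS(X):
{ (2;()),  (2;(1)),  (2;(1,1,1)) ×2,  (2;(1,1,1,1)),  (2;(1,1,1,2)),  (3;()) ×2,  (3;(1)),  (3;(1,1)),  (5;(1)) }


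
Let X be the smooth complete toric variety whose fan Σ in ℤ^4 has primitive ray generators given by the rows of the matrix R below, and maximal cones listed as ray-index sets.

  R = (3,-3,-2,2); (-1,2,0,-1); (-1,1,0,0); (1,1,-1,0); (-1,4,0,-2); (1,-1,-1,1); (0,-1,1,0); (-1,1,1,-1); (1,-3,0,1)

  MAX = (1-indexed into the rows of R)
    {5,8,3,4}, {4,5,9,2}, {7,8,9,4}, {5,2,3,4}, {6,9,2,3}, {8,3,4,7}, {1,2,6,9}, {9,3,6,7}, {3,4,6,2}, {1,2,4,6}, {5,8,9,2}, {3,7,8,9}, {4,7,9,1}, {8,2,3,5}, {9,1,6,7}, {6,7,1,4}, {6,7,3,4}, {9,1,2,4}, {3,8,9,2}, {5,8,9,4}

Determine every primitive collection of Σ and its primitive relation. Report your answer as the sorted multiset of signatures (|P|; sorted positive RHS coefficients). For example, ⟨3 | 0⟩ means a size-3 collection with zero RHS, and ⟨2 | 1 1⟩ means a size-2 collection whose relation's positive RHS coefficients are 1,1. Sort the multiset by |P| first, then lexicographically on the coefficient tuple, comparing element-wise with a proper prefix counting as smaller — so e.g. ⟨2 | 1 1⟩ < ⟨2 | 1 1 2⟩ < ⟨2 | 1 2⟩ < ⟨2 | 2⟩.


|primitive collections| = 11. Relations:

  {6,8}:  v_{6} + v_{8} = 0  ⟹  sig = ⟨2 | 0⟩
  {2,7}:  v_{2} + v_{7} = v_{8}  ⟹  sig = ⟨2 | 1⟩
  {1,8}:  v_{1} + v_{8} = v_{4} + v_{9}  ⟹  sig = ⟨2 | 1 1⟩
  {5,6}:  v_{5} + v_{6} = v_{2} + v_{4}  ⟹  sig = ⟨2 | 1 1⟩
  {1,5}:  v_{1} + v_{5} = v_{2} + 2·v_{4} + v_{9}  ⟹  sig = ⟨2 | 1 1 2⟩
  {5,7}:  v_{5} + v_{7} = v_{4} + 2·v_{8}  ⟹  sig = ⟨2 | 1 2⟩
  {1,3}:  v_{1} + v_{3} = 2·v_{6}  ⟹  sig = ⟨2 | 2⟩
  {2,4,8}:  v_{2} + v_{4} + v_{8} = v_{5}  ⟹  sig = ⟨3 | 1⟩
  {3,4,9}:  v_{3} + v_{4} + v_{9} = v_{6}  ⟹  sig = ⟨3 | 1⟩
  {3,5,9}:  v_{3} + v_{5} + v_{9} = v_{2}  ⟹  sig = ⟨3 | 1⟩
  {4,6,9}:  v_{4} + v_{6} + v_{9} = v_{1}  ⟹  sig = ⟨3 | 1⟩

Signatures (|P|; sorted positive RHS coefficients), sorted:
[⟨2 | 0⟩, ⟨2 | 1⟩, ⟨2 | 1 1⟩, ⟨2 | 1 1⟩, ⟨2 | 1 1 2⟩, ⟨2 | 1 2⟩, ⟨2 | 2⟩, ⟨3 | 1⟩, ⟨3 | 1⟩, ⟨3 | 1⟩, ⟨3 | 1⟩]


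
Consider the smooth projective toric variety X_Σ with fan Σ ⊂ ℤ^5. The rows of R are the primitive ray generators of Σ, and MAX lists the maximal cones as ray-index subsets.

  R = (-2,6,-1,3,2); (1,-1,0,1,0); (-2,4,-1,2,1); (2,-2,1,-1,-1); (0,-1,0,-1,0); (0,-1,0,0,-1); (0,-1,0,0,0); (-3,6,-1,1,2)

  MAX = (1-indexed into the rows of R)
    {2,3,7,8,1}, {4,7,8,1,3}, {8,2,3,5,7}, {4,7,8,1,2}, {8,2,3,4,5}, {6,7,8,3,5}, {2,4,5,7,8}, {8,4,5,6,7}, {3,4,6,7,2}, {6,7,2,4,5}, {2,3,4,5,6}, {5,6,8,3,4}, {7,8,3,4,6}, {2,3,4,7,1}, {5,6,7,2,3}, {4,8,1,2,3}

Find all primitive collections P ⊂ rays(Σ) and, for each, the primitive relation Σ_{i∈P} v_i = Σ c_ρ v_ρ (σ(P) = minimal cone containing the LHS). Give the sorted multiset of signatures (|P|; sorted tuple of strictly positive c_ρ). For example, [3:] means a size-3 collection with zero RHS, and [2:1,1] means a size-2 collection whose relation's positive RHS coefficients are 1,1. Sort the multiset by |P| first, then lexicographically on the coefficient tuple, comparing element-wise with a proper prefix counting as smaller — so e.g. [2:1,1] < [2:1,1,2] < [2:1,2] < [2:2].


5 minimal non-faces of Δ(Σ) (on 8 rays):

  P={1,5}:  v_{1} + v_{5} = v_{2} + v_{8} ; sig = [2:1,1]
  P={1,6}:  v_{1} + v_{6} = 2·v_{3} + v_{4} + v_{7} ; sig = [2:1,1,2]
  P={2,6,8}:  v_{2} + v_{6} + v_{8} = v_{3} ; sig = [3:1]
  P={3,4,5,7}:  v_{3} + v_{4} + v_{5} + v_{7} = 0 ; sig = [4:]
  P={2,3,4,7,8}:  v_{2} + v_{3} + v_{4} + v_{7} + v_{8} = v_{1} ; sig = [5:1]

Sorted signature multiset PRS(X):
{ [2:1,1],  [2:1,1,2],  [3:1],  [4:],  [5:1] }


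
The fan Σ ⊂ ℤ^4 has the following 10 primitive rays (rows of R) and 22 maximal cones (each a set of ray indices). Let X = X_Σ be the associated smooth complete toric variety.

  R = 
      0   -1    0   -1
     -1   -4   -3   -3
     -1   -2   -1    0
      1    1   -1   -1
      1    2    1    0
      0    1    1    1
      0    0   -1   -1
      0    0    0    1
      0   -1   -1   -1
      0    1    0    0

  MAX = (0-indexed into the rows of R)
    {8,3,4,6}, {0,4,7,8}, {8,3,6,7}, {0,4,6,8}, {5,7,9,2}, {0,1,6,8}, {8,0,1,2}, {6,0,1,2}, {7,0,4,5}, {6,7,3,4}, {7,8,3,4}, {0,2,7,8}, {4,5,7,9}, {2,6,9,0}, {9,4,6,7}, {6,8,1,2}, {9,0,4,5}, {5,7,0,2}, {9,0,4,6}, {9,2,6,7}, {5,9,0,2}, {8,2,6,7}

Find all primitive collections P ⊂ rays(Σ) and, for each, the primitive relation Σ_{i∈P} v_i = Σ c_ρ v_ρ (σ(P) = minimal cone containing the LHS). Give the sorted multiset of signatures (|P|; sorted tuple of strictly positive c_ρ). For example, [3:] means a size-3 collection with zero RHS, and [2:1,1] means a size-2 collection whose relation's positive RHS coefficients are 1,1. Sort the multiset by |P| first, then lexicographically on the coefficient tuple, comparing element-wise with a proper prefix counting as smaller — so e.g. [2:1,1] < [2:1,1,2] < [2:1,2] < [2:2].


Δ(Σ) — 10 vertices, 17 min non-faces:

  {2,4}:  v_{2} + v_{4} = 0  so sig = [2:]
  {5,8}:  v_{5} + v_{8} = 0  so sig = [2:]
  {5,6}:  v_{5} + v_{6} = v_{9}  so sig = [2:1]
  {8,9}:  v_{8} + v_{9} = v_{6}  so sig = [2:1]
  {1,4}:  v_{1} + v_{4} = v_{0} + v_{6} + v_{8}  so sig = [2:1,1,1]
  {1,5}:  v_{1} + v_{5} = v_{0} + v_{2} + v_{6}  so sig = [2:1,1,1]
  {2,3}:  v_{2} + v_{3} = v_{6} + v_{7} + v_{8}  so sig = [2:1,1,1]
  {3,5}:  v_{3} + v_{5} = v_{4} + v_{6} + v_{7}  so sig = [2:1,1,1]
  {1,9}:  v_{1} + v_{9} = v_{0} + v_{2} + 2·v_{6}  so sig = [2:1,1,2]
  {3,9}:  v_{3} + v_{9} = v_{4} + 2·v_{6} + v_{7}  so sig = [2:1,1,2]
  {0,3}:  v_{0} + v_{3} = v_{4} + 2·v_{8}  so sig = [2:1,2]
  {1,7}:  v_{1} + v_{7} = v_{2} + 2·v_{8}  so sig = [2:1,2]
  {1,3}:  v_{1} + v_{3} = v_{6} + 3·v_{8}  so sig = [2:1,3]
  {0,7,9}:  v_{0} + v_{7} + v_{9} = 0  so sig = [3:]
  {0,6,7}:  v_{0} + v_{6} + v_{7} = v_{8}  so sig = [3:1]
  {0,2,6,8}:  v_{0} + v_{2} + v_{6} + v_{8} = v_{1}  so sig = [4:1]
  {4,6,7,8}:  v_{4} + v_{6} + v_{7} + v_{8} = v_{3}  so sig = [4:1]

Sorted signature multiset PRS(X):
[[2:], [2:], [2:1], [2:1], [2:1,1,1], [2:1,1,1], [2:1,1,1], [2:1,1,1], [2:1,1,2], [2:1,1,2], [2:1,2], [2:1,2], [2:1,3], [3:], [3:1], [4:1], [4:1]]


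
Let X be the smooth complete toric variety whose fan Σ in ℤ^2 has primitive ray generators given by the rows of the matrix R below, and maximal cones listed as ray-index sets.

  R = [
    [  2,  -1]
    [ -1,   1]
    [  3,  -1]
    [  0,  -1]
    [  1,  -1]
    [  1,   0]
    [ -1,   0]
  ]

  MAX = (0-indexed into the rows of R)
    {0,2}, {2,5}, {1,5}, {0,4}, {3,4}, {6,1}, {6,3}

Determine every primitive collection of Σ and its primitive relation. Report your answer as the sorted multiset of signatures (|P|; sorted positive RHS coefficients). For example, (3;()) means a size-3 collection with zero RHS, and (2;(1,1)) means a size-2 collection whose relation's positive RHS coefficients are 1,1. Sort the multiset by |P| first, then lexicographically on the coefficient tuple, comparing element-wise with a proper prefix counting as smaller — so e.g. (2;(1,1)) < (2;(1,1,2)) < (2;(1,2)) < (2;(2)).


14 minimal non-faces of Δ(Σ) (on 7 rays):

  P = {1,4}:  v_{1} + v_{4} = 0  →  sig = (2;())
  P = {5,6}:  v_{5} + v_{6} = 0  →  sig = (2;())
  P = {0,1}:  v_{0} + v_{1} = v_{5}  →  sig = (2;(1))
  P = {0,5}:  v_{0} + v_{5} = v_{2}  →  sig = (2;(1))
  P = {0,6}:  v_{0} + v_{6} = v_{4}  →  sig = (2;(1))
  P = {1,3}:  v_{1} + v_{3} = v_{6}  →  sig = (2;(1))
  P = {2,6}:  v_{2} + v_{6} = v_{0}  →  sig = (2;(1))
  P = {3,5}:  v_{3} + v_{5} = v_{4}  →  sig = (2;(1))
  P = {4,5}:  v_{4} + v_{5} = v_{0}  →  sig = (2;(1))
  P = {4,6}:  v_{4} + v_{6} = v_{3}  →  sig = (2;(1))
  P = {2,3}:  v_{2} + v_{3} = v_{0} + v_{4}  →  sig = (2;(1,1))
  P = {0,3}:  v_{0} + v_{3} = 2·v_{4}  →  sig = (2;(2))
  P = {1,2}:  v_{1} + v_{2} = 2·v_{5}  →  sig = (2;(2))
  P = {2,4}:  v_{2} + v_{4} = 2·v_{0}  →  sig = (2;(2))

Hence PRS(X_Σ) =
{ (2;()) ×2,  (2;(1)) ×8,  (2;(1,1)),  (2;(2)) ×3 }


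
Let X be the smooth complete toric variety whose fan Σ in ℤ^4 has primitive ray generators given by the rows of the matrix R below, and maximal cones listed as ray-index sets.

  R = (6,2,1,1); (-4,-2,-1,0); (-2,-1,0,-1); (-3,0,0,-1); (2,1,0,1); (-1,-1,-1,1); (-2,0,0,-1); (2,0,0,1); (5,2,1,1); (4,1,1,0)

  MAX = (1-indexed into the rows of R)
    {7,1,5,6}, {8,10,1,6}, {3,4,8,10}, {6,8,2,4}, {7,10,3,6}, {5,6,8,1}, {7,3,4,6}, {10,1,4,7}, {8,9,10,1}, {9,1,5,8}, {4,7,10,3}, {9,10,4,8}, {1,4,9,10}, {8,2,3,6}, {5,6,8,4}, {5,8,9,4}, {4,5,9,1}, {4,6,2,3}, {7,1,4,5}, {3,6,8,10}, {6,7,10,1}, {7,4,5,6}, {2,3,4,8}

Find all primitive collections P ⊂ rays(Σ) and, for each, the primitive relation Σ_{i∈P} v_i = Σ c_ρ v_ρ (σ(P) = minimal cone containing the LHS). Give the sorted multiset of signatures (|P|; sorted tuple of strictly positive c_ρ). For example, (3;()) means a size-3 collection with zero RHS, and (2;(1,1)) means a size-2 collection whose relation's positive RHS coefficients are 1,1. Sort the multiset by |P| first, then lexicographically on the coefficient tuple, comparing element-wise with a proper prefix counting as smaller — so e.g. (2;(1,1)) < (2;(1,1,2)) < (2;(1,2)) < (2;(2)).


Σ has 16 primitive collections:

  {3,5}:  v_{3} + v_{5} = 0 ; sig = (2;())
  {7,8}:  v_{7} + v_{8} = 0 ; sig = (2;())
  {1,2}:  v_{1} + v_{2} = v_{8} ; sig = (2;(1))
  {1,3}:  v_{1} + v_{3} = v_{10} ; sig = (2;(1))
  {5,10}:  v_{5} + v_{10} = v_{1} ; sig = (2;(1))
  {2,10}:  v_{2} + v_{10} = v_{3} + v_{8} ; sig = (2;(1,1))
  {6,9}:  v_{6} + v_{9} = v_{5} + v_{8} ; sig = (2;(1,1))
  {7,9}:  v_{7} + v_{9} = v_{1} + v_{4} ; sig = (2;(1,1))
  {2,5}:  v_{2} + v_{5} = v_{4} + v_{6} + v_{8} ; sig = (2;(1,1,1))
  {2,7}:  v_{2} + v_{7} = v_{3} + v_{4} + v_{6} ; sig = (2;(1,1,1))
  {3,9}:  v_{3} + v_{9} = v_{4} + v_{8} + v_{10} ; sig = (2;(1,1,1))
  {2,9}:  v_{2} + v_{9} = v_{4} + 2·v_{8} ; sig = (2;(1,2))
  {4,6,10}:  v_{4} + v_{6} + v_{10} = 0 ; sig = (3;())
  {1,4,6}:  v_{1} + v_{4} + v_{6} = v_{5} ; sig = (3;(1))
  {1,4,8}:  v_{1} + v_{4} + v_{8} = v_{9} ; sig = (3;(1))
  {3,4,6,8}:  v_{3} + v_{4} + v_{6} + v_{8} = v_{2} ; sig = (4;(1))

Signatures (|P|; sorted positive RHS coefficients), sorted:
[(2;()), (2;()), (2;(1)), (2;(1)), (2;(1)), (2;(1,1)), (2;(1,1)), (2;(1,1)), (2;(1,1,1)), (2;(1,1,1)), (2;(1,1,1)), (2;(1,2)), (3;()), (3;(1)), (3;(1)), (4;(1))]


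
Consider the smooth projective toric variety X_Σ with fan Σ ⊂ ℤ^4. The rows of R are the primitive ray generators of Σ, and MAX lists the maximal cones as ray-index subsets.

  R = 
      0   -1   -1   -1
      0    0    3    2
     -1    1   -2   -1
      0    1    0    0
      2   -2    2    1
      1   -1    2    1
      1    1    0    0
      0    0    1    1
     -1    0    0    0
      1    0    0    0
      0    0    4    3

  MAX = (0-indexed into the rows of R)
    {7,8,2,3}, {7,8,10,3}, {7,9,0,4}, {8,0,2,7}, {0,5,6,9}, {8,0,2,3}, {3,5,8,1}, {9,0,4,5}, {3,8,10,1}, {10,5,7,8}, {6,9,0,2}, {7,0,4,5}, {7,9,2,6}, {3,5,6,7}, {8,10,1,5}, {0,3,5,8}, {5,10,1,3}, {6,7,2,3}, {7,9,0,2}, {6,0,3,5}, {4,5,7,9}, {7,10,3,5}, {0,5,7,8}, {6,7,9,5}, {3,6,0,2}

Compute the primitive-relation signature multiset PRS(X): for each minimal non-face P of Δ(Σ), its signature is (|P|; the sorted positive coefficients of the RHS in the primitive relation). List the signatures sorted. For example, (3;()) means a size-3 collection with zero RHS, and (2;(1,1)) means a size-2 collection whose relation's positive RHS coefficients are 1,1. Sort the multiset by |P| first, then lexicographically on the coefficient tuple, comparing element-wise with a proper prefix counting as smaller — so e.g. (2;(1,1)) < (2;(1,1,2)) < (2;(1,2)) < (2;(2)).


Primitive collections (24):

  • {2,5}:  v_{2} + v_{5} = 0  ⇒ sig = (2;())
  • {8,9}:  v_{8} + v_{9} = 0  ⇒ sig = (2;())
  • {1,7}:  v_{1} + v_{7} = v_{10}  ⇒ sig = (2;(1))
  • {3,9}:  v_{3} + v_{9} = v_{6}  ⇒ sig = (2;(1))
  • {6,8}:  v_{6} + v_{8} = v_{3}  ⇒ sig = (2;(1))
  • {0,1}:  v_{0} + v_{1} = v_{5} + v_{8}  ⇒ sig = (2;(1,1))
  • {3,4}:  v_{3} + v_{4} = v_{5} + v_{9}  ⇒ sig = (2;(1,1))
  • {0,10}:  v_{0} + v_{10} = v_{5} + v_{7} + v_{8}  ⇒ sig = (2;(1,1,1))
  • {1,2}:  v_{1} + v_{2} = v_{3} + v_{7} + v_{8}  ⇒ sig = (2;(1,1,1))
  • {1,9}:  v_{1} + v_{9} = v_{3} + v_{5} + v_{7}  ⇒ sig = (2;(1,1,1))
  • {2,4}:  v_{2} + v_{4} = v_{0} + v_{7} + v_{9}  ⇒ sig = (2;(1,1,1))
  • {4,8}:  v_{4} + v_{8} = v_{0} + v_{5} + v_{7}  ⇒ sig = (2;(1,1,1))
  • {1,6}:  v_{1} + v_{6} = 2·v_{3} + v_{5} + v_{7}  ⇒ sig = (2;(1,1,2))
  • {2,10}:  v_{2} + v_{10} = v_{3} + 2·v_{7} + v_{8}  ⇒ sig = (2;(1,1,2))
  • {9,10}:  v_{9} + v_{10} = v_{3} + v_{5} + 2·v_{7}  ⇒ sig = (2;(1,1,2))
  • {1,4}:  v_{1} + v_{4} = 2·v_{5} + v_{7}  ⇒ sig = (2;(1,2))
  • {4,6}:  v_{4} + v_{6} = v_{5} + 2·v_{9}  ⇒ sig = (2;(1,2))
  • {6,10}:  v_{6} + v_{10} = 2·v_{3} + v_{5} + 2·v_{7}  ⇒ sig = (2;(1,2,2))
  • {4,10}:  v_{4} + v_{10} = 2·v_{5} + 2·v_{7}  ⇒ sig = (2;(2,2))
  • {0,3,7}:  v_{0} + v_{3} + v_{7} = 0  ⇒ sig = (3;())
  • {0,6,7}:  v_{0} + v_{6} + v_{7} = v_{9}  ⇒ sig = (3;(1))
  • {0,5,7,9}:  v_{0} + v_{5} + v_{7} + v_{9} = v_{4}  ⇒ sig = (4;(1))
  • {3,5,7,8}:  v_{3} + v_{5} + v_{7} + v_{8} = v_{1}  ⇒ sig = (4;(1))
  • {3,5,8,10}:  v_{3} + v_{5} + v_{8} + v_{10} = 2·v_{1}  ⇒ sig = (4;(2))

Sorted signature multiset PRS(X):
{ (2;()) ×2,  (2;(1)) ×3,  (2;(1,1)) ×2,  (2;(1,1,1)) ×5,  (2;(1,1,2)) ×3,  (2;(1,2)) ×2,  (2;(1,2,2)),  (2;(2,2)),  (3;()),  (3;(1)),  (4;(1)) ×2,  (4;(2)) }


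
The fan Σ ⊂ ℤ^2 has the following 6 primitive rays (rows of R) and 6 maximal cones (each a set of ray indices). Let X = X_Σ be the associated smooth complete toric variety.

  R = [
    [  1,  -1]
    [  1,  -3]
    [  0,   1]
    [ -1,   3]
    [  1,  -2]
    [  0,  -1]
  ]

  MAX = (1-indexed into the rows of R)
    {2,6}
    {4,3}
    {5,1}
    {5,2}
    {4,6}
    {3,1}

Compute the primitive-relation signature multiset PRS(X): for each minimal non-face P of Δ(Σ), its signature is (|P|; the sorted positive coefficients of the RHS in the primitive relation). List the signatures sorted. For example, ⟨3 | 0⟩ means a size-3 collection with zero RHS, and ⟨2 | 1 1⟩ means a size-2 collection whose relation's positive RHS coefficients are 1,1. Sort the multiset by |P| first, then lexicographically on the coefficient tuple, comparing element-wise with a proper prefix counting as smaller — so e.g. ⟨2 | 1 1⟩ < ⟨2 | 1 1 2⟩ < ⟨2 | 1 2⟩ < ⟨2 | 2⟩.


9 minimal non-faces of Δ(Σ) (on 6 rays):

  P={2,4}:  v_{2} + v_{4} = 0 ; sig = ⟨2 | 0⟩
  P={3,6}:  v_{3} + v_{6} = 0 ; sig = ⟨2 | 0⟩
  P={1,6}:  v_{1} + v_{6} = v_{5} ; sig = ⟨2 | 1⟩
  P={2,3}:  v_{2} + v_{3} = v_{5} ; sig = ⟨2 | 1⟩
  P={3,5}:  v_{3} + v_{5} = v_{1} ; sig = ⟨2 | 1⟩
  P={4,5}:  v_{4} + v_{5} = v_{3} ; sig = ⟨2 | 1⟩
  P={5,6}:  v_{5} + v_{6} = v_{2} ; sig = ⟨2 | 1⟩
  P={1,2}:  v_{1} + v_{2} = 2·v_{5} ; sig = ⟨2 | 2⟩
  P={1,4}:  v_{1} + v_{4} = 2·v_{3} ; sig = ⟨2 | 2⟩

Sorted signature multiset PRS(X):
    ⟨2 | 0⟩
    ⟨2 | 0⟩
    ⟨2 | 1⟩
    ⟨2 | 1⟩
    ⟨2 | 1⟩
    ⟨2 | 1⟩
    ⟨2 | 1⟩
    ⟨2 | 2⟩
    ⟨2 | 2⟩


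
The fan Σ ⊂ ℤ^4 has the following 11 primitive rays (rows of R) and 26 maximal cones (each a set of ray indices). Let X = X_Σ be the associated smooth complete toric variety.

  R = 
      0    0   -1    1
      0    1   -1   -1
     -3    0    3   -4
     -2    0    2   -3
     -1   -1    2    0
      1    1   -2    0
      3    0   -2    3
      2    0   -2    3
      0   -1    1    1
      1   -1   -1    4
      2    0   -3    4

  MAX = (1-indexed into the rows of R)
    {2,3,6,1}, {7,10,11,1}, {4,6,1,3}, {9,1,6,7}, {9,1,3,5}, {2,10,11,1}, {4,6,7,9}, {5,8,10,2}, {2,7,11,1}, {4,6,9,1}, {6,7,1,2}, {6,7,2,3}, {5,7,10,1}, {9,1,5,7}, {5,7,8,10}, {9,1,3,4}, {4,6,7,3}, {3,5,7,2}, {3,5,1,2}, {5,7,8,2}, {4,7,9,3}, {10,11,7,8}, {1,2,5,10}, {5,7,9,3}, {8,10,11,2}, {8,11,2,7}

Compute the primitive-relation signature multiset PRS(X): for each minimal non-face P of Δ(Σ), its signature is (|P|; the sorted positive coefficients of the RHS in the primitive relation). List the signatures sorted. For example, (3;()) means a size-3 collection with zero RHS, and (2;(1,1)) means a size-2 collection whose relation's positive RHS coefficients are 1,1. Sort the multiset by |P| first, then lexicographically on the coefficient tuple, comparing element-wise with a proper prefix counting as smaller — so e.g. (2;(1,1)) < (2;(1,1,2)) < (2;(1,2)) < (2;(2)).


23 collections generate NE(X_Σ); each relation:

  {2,9}:  v_{2} + v_{9} = 0  ⇒ sig = (2;())
  {4,8}:  v_{4} + v_{8} = 0  ⇒ sig = (2;())
  {5,6}:  v_{5} + v_{6} = 0  ⇒ sig = (2;())
  {1,8}:  v_{1} + v_{8} = v_{11}  ⇒ sig = (2;(1))
  {4,11}:  v_{4} + v_{11} = v_{1}  ⇒ sig = (2;(1))
  {5,11}:  v_{5} + v_{11} = v_{10}  ⇒ sig = (2;(1))
  {6,10}:  v_{6} + v_{10} = v_{11}  ⇒ sig = (2;(1))
  {2,4}:  v_{2} + v_{4} = v_{3} + v_{6}  ⇒ sig = (2;(1,1))
  {3,8}:  v_{3} + v_{8} = v_{2} + v_{5}  ⇒ sig = (2;(1,1))
  {4,5}:  v_{4} + v_{5} = v_{3} + v_{9}  ⇒ sig = (2;(1,1))
  {4,10}:  v_{4} + v_{10} = v_{1} + v_{5}  ⇒ sig = (2;(1,1))
  {3,11}:  v_{3} + v_{11} = v_{1} + v_{2} + v_{5}  ⇒ sig = (2;(1,1,1))
  {6,8}:  v_{6} + v_{8} = v_{1} + v_{2} + v_{7}  ⇒ sig = (2;(1,1,1))
  {8,9}:  v_{8} + v_{9} = v_{1} + v_{5} + v_{7}  ⇒ sig = (2;(1,1,1))
  {3,10}:  v_{3} + v_{10} = v_{1} + v_{2} + 2·v_{5}  ⇒ sig = (2;(1,1,2))
  {6,11}:  v_{6} + v_{11} = 2·v_{1} + v_{2} + v_{7}  ⇒ sig = (2;(1,1,2))
  {9,11}:  v_{9} + v_{11} = 2·v_{1} + v_{5} + v_{7}  ⇒ sig = (2;(1,1,2))
  {9,10}:  v_{9} + v_{10} = 2·v_{1} + 2·v_{5} + v_{7}  ⇒ sig = (2;(1,2,2))
  {1,3,7}:  v_{1} + v_{3} + v_{7} = 0  ⇒ sig = (3;())
  {3,6,9}:  v_{3} + v_{6} + v_{9} = v_{4}  ⇒ sig = (3;(1))
  {1,4,7}:  v_{1} + v_{4} + v_{7} = v_{6} + v_{9}  ⇒ sig = (3;(1,1))
  {2,7,10}:  v_{2} + v_{7} + v_{10} = 2·v_{8}  ⇒ sig = (3;(2))
  {1,2,5,7}:  v_{1} + v_{2} + v_{5} + v_{7} = v_{8}  ⇒ sig = (4;(1))

Sorted signature multiset PRS(X):
    (2;())
    (2;())
    (2;())
    (2;(1))
    (2;(1))
    (2;(1))
    (2;(1))
    (2;(1,1))
    (2;(1,1))
    (2;(1,1))
    (2;(1,1))
    (2;(1,1,1))
    (2;(1,1,1))
    (2;(1,1,1))
    (2;(1,1,2))
    (2;(1,1,2))
    (2;(1,1,2))
    (2;(1,2,2))
    (3;())
    (3;(1))
    (3;(1,1))
    (3;(2))
    (4;(1))
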